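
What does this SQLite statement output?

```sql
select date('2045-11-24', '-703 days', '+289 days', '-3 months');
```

2044-07-06

Applying '-703 days' to 2045-11-24: counting 703 days back gives 2043-12-22.
Applying '+289 days' to 2043-12-22: counting 289 days forward gives 2044-10-06.
Adding -3 months to 2044-10-06 gives 2044-07-06.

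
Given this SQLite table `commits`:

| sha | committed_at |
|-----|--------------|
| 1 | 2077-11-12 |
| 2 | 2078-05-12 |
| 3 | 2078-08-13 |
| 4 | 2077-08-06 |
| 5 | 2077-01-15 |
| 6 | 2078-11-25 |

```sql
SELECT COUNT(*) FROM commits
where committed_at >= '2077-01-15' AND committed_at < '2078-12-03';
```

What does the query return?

6

Rows in [2077-01-15, 2078-12-03): 2077-11-12, 2078-05-12, 2078-08-13, 2077-08-06, 2077-01-15, 2078-11-25 → 6 rows.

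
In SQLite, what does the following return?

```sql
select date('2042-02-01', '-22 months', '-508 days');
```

2038-11-10

Adding -22 months to 2042-02-01 gives 2040-04-01.
Applying '-508 days' to 2040-04-01: counting 508 days back gives 2038-11-10.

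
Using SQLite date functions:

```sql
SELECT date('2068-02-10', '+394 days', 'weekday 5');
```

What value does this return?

2069-03-15

Applying '+394 days' to 2068-02-10: counting 394 days forward gives 2069-03-10.
`weekday 5` advances to the next Friday; 2069-03-10 is a Sunday, so it moves forward to 2069-03-15.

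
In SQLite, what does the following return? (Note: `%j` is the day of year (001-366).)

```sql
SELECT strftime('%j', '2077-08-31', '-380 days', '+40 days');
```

269

First apply '-380 days', '+40 days': 2077-08-31 → 2076-09-25.
Day-of-year for 2076-09-25: days since 2076-01-01 inclusive = 269, zero-padded to 269.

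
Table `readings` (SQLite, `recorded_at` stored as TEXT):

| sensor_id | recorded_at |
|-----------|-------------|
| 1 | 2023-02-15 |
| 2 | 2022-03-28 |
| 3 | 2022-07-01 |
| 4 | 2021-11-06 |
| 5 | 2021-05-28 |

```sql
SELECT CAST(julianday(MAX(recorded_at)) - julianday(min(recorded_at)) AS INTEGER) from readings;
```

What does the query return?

MIN = 2021-05-28, MAX = 2023-02-15.
3 days remain in May 2021 after the 28th (31 − 28).
Full months from June 2021 through January 2023 contribute their day counts.
Then 15 days into February 2023.
Total: 3 + 30 + 31 + 31 + 30 + 31 + 30 + 31 + 31 + 28 + 31 + 30 + 31 + 30 + 31 + 31 + 30 + 31 + 30 + 31 + 31 + 15 = 628.

628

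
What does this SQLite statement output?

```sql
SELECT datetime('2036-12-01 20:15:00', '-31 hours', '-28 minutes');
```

2036-11-30 12:47:00

-31 hours from 2036-12-01 20:15:00 is 2036-11-30 13:15:00 (crosses midnight).
-28 minutes from 2036-11-30 13:15:00 is 2036-11-30 12:47:00.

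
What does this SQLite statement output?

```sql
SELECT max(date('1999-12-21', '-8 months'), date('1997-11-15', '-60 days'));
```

1999-04-21

date('1999-12-21', '-8 months') → 1999-04-21.
date('1997-11-15', '-60 days') → 1997-09-16.
Later of the two is 1999-04-21.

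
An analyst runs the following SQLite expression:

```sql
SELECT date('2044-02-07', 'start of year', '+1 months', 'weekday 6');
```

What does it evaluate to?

`start of year` rewinds 2044-02-07 to 2044-01-01.
Adding +1 month to 2044-01-01 gives 2044-02-01.
`weekday 6` advances to the next Saturday; 2044-02-01 is a Monday, so it moves forward to 2044-02-06.

2044-02-06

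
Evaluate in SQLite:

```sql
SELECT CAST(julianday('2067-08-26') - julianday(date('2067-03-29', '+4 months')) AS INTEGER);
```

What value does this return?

Adding +4 months to 2067-03-29 gives 2067-07-29.
2 days remain in July 2067 after the 29th (31 − 29).
Then 26 days into August 2067.
Total: 2 + 26 = 28.

28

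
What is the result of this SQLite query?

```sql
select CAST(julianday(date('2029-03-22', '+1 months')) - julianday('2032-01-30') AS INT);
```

-1013

Adding +1 month to 2029-03-22 gives 2029-04-22.
8 days remain in April 2029 after the 22nd (30 − 22).
Full months from May 2029 through December 2031 contribute their day counts.
Then 30 days into January 2032.
Total: 8 + 31 + 30 + 31 + 31 + 30 + 31 + 30 + 31 + 31 + 28 + 31 + 30 + 31 + 30 + 31 + 31 + 30 + 31 + 30 + 31 + 31 + 28 + 31 + 30 + 31 + 30 + 31 + 31 + 30 + 31 + 30 + 31 + 30 = 1013.
The subtraction is earlier − later, so the result is −1013 → -1013.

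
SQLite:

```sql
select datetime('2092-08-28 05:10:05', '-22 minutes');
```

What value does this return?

-22 minutes from 2092-08-28 05:10:05 is 2092-08-28 04:48:05.

2092-08-28 04:48:05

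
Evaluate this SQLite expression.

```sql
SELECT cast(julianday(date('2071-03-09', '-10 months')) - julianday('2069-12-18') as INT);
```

Adding -10 months to 2071-03-09 gives 2070-05-09.
13 days remain in December 2069 after the 18th (31 − 18).
January 2070: 31 days.
February 2070: 28 days.
March 2070: 31 days.
April 2070: 30 days.
Then 9 days into May 2070.
Total: 13 + 31 + 28 + 31 + 30 + 9 = 142.

142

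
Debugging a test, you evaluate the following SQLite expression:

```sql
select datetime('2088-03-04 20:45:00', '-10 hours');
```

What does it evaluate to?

2088-03-04 10:45:00

-10 hours from 2088-03-04 20:45:00 is 2088-03-04 10:45:00.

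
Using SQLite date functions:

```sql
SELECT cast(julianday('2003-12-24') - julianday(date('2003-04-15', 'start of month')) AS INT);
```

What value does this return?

`start of month` rewinds 2003-04-15 to 2003-04-01.
29 days remain in April 2003 after the 1st (30 − 1).
Full months from May 2003 through November 2003 contribute their day counts.
Then 24 days into December 2003.
Total: 29 + 31 + 30 + 31 + 31 + 30 + 31 + 30 + 24 = 267.

267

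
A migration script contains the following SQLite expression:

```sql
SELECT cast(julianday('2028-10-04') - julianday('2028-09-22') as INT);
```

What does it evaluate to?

8 days remain in September 2028 after the 22nd (30 − 22).
Then 4 days into October 2028.
Total: 8 + 4 = 12.

12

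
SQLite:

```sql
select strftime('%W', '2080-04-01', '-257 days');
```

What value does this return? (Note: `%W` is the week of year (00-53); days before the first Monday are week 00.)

29

First apply '-257 days': 2080-04-01 → 2079-07-19.
2079-07-19 is a Wednesday. SQLite's %W counts Mondays since the year started; the result is 29.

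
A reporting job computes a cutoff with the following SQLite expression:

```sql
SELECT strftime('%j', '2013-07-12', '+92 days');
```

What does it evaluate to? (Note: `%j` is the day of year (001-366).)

First apply '+92 days': 2013-07-12 → 2013-10-12.
Day-of-year for 2013-10-12: days since 2013-01-01 inclusive = 285, zero-padded to 285.

285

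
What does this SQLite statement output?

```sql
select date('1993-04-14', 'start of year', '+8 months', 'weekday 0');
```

`start of year` rewinds 1993-04-14 to 1993-01-01.
Adding +8 months to 1993-01-01 gives 1993-09-01.
`weekday 0` advances to the next Sunday; 1993-09-01 is a Wednesday, so it moves forward to 1993-09-05.

1993-09-05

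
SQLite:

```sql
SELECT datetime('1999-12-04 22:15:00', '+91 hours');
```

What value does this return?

1999-12-08 17:15:00

+91 hours from 1999-12-04 22:15:00 is 1999-12-08 17:15:00 (crosses midnight).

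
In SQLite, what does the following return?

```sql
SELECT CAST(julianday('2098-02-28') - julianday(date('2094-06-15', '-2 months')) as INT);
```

Adding -2 months to 2094-06-15 gives 2094-04-15.
15 days remain in April 2094 after the 15th (30 − 15).
Full months from May 2094 through January 2098 contribute their day counts.
Then 28 days into February 2098.
Total: 15 + 31 + 30 + 31 + 31 + 30 + 31 + 30 + 31 + 31 + 28 + 31 + 30 + 31 + 30 + 31 + 31 + 30 + 31 + 30 + 31 + 31 + 29 + 31 + 30 + 31 + 30 + 31 + 31 + 30 + 31 + 30 + 31 + 31 + 28 + 31 + 30 + 31 + 30 + 31 + 31 + 30 + 31 + 30 + 31 + 31 + 28 = 1415.

1415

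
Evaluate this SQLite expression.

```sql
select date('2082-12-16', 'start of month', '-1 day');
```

2082-11-30

`start of month` rewinds 2082-12-16 to 2082-12-01.
Going back 1 day from 2082-12-01 reaches 2082-11-30 (last day of November, 30 days).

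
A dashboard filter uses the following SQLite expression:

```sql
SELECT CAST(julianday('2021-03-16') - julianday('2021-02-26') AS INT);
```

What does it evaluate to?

2 days remain in February 2021 after the 26th (28 − 26).
Then 16 days into March 2021.
Total: 2 + 16 = 18.

18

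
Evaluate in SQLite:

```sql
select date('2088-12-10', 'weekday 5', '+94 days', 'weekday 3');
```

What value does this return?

2089-03-16

`weekday 5` advances to the next Friday; 2088-12-10 is already a Friday, so it stays at 2088-12-10.
Applying '+94 days' to 2088-12-10: counting 94 days forward gives 2089-03-14.
`weekday 3` advances to the next Wednesday; 2089-03-14 is a Monday, so it moves forward to 2089-03-16.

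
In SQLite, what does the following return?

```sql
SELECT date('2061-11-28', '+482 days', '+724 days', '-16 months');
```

Applying '+482 days' to 2061-11-28: counting 482 days forward gives 2063-03-25.
Applying '+724 days' to 2063-03-25: counting 724 days forward gives 2065-03-18.
Adding -16 months to 2065-03-18 gives 2063-11-18.

2063-11-18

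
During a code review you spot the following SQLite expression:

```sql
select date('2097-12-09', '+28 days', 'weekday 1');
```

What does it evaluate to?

2098-01-06

December 2097 has 31 days; 22 remain after the 9th, so 23 days reach 2098-01-01.
Advancing 5 more days within January lands on 2098-01-06.
`weekday 1` advances to the next Monday; 2098-01-06 is already a Monday, so it stays at 2098-01-06.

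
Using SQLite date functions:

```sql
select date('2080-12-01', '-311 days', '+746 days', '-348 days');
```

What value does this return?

Applying '-311 days' to 2080-12-01: counting 311 days back gives 2080-01-25.
Applying '+746 days' to 2080-01-25: counting 746 days forward gives 2082-02-09.
Applying '-348 days' to 2082-02-09: counting 348 days back gives 2081-02-26.

2081-02-26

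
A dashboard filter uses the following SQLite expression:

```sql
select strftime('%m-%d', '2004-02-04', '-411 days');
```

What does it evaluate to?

First apply '-411 days': 2004-02-04 → 2002-12-20.
`%m-%d` extracts the month-day: 12-20.

12-20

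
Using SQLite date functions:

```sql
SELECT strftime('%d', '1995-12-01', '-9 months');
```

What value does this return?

01

First apply '-9 months': 1995-12-01 → 1995-03-01.
`%d` extracts the 2-digit day of month: 01.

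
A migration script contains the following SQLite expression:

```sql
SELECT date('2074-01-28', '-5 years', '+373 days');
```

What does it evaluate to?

2070-02-05

Adding -5 years to 2074-01-28 gives 2069-01-28.
Applying '+373 days' to 2069-01-28: counting 373 days forward gives 2070-02-05.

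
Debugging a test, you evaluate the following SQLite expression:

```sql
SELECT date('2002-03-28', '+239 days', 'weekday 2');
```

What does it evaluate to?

2002-11-26

Applying '+239 days' to 2002-03-28: counting 239 days forward gives 2002-11-22.
`weekday 2` advances to the next Tuesday; 2002-11-22 is a Friday, so it moves forward to 2002-11-26.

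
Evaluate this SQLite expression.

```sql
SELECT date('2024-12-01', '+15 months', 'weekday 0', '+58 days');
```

Adding +15 months to 2024-12-01 gives 2026-03-01.
`weekday 0` advances to the next Sunday; 2026-03-01 is already a Sunday, so it stays at 2026-03-01.
Applying '+58 days' to 2026-03-01: counting 58 days forward gives 2026-04-28.

2026-04-28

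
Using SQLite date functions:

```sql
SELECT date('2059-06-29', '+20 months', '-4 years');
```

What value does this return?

Adding +20 months to 2059-06-29 targets 2061-02-29. February 2061 has only 28 days, so SQLite normalizes the 1-day overflow forward to 2061-03-01.
Adding -4 years to 2061-03-01 gives 2057-03-01.

2057-03-01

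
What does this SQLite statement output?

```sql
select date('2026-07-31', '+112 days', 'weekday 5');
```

Applying '+112 days' to 2026-07-31: counting 112 days forward gives 2026-11-20.
`weekday 5` advances to the next Friday; 2026-11-20 is already a Friday, so it stays at 2026-11-20.

2026-11-20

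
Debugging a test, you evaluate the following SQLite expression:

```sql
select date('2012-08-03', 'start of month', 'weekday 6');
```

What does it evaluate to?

2012-08-04

`start of month` rewinds 2012-08-03 to 2012-08-01.
`weekday 6` advances to the next Saturday; 2012-08-01 is a Wednesday, so it moves forward to 2012-08-04.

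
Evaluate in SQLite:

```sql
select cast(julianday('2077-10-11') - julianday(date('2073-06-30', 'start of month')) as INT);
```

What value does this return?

`start of month` rewinds 2073-06-30 to 2073-06-01.
29 days remain in June 2073 after the 1st (30 − 1).
Full months from July 2073 through September 2077 contribute their day counts.
Then 11 days into October 2077.
Total: 29 + 31 + 31 + 30 + 31 + 30 + 31 + 31 + 28 + 31 + 30 + 31 + 30 + 31 + 31 + 30 + 31 + 30 + 31 + 31 + 28 + 31 + 30 + 31 + 30 + 31 + 31 + 30 + 31 + 30 + 31 + 31 + 29 + 31 + 30 + 31 + 30 + 31 + 31 + 30 + 31 + 30 + 31 + 31 + 28 + 31 + 30 + 31 + 30 + 31 + 31 + 30 + 11 = 1593.

1593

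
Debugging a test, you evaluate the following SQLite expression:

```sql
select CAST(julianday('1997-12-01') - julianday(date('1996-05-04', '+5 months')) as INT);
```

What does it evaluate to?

Adding +5 months to 1996-05-04 gives 1996-10-04.
27 days remain in October 1996 after the 4th (31 − 4).
Full months from November 1996 through November 1997 contribute their day counts.
Then 1 day into December 1997.
Total: 27 + 30 + 31 + 31 + 28 + 31 + 30 + 31 + 30 + 31 + 31 + 30 + 31 + 30 + 1 = 423.

423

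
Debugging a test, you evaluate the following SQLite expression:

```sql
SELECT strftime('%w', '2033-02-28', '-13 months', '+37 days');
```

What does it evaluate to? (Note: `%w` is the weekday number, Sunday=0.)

First apply '-13 months', '+37 days': 2033-02-28 → 2032-03-05.
2032-03-05 is a Friday; with Sunday=0 that is 5.

5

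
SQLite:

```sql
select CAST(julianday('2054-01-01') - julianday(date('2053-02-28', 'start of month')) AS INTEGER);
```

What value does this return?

`start of month` rewinds 2053-02-28 to 2053-02-01.
27 days remain in February 2053 after the 1st (28 − 1).
Full months from March 2053 through December 2053 contribute their day counts.
Then 1 day into January 2054.
Total: 27 + 31 + 30 + 31 + 30 + 31 + 31 + 30 + 31 + 30 + 31 + 1 = 334.

334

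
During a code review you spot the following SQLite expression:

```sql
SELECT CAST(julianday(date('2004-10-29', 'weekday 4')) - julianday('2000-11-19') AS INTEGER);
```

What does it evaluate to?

1446

`weekday 4` advances to the next Thursday; 2004-10-29 is a Friday, so it moves forward to 2004-11-04.
11 days remain in November 2000 after the 19th (30 − 19).
Full months from December 2000 through October 2004 contribute their day counts.
Then 4 days into November 2004.
Total: 11 + 31 + 31 + 28 + 31 + 30 + 31 + 30 + 31 + 31 + 30 + 31 + 30 + 31 + 31 + 28 + 31 + 30 + 31 + 30 + 31 + 31 + 30 + 31 + 30 + 31 + 31 + 28 + 31 + 30 + 31 + 30 + 31 + 31 + 30 + 31 + 30 + 31 + 31 + 29 + 31 + 30 + 31 + 30 + 31 + 31 + 30 + 31 + 4 = 1446.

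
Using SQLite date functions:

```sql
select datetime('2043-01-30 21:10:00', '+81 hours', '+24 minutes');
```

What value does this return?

2043-02-03 06:34:00

+81 hours from 2043-01-30 21:10:00 is 2043-02-03 06:10:00 (crosses midnight).
+24 minutes from 2043-02-03 06:10:00 is 2043-02-03 06:34:00.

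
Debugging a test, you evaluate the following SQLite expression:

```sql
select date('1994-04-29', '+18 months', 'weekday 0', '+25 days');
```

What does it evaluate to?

1995-11-23

Adding +18 months to 1994-04-29 gives 1995-10-29.
`weekday 0` advances to the next Sunday; 1995-10-29 is already a Sunday, so it stays at 1995-10-29.
October 1995 has 31 days; 2 remain after the 29th, so 3 days reach 1995-11-01.
Advancing 22 more days within November lands on 1995-11-23.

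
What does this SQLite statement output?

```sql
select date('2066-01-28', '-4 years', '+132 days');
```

2062-06-09

Adding -4 years to 2066-01-28 gives 2062-01-28.
Applying '+132 days' to 2062-01-28: counting 132 days forward gives 2062-06-09.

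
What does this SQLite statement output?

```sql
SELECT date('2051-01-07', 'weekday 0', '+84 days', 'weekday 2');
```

2051-04-04

`weekday 0` advances to the next Sunday; 2051-01-07 is a Saturday, so it moves forward to 2051-01-08.
Applying '+84 days' to 2051-01-08: counting 84 days forward gives 2051-04-02.
`weekday 2` advances to the next Tuesday; 2051-04-02 is a Sunday, so it moves forward to 2051-04-04.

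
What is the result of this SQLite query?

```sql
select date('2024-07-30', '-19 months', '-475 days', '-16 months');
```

Adding -19 months to 2024-07-30 gives 2022-12-30.
Applying '-475 days' to 2022-12-30: counting 475 days back gives 2021-09-11.
Adding -16 months to 2021-09-11 gives 2020-05-11.

2020-05-11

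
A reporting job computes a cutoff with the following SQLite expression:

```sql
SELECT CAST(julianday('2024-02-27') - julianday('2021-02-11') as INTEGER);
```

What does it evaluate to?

1111

17 days remain in February 2021 after the 11th (28 − 11).
Full months from March 2021 through January 2024 contribute their day counts.
Then 27 days into February 2024.
Total: 17 + 31 + 30 + 31 + 30 + 31 + 31 + 30 + 31 + 30 + 31 + 31 + 28 + 31 + 30 + 31 + 30 + 31 + 31 + 30 + 31 + 30 + 31 + 31 + 28 + 31 + 30 + 31 + 30 + 31 + 31 + 30 + 31 + 30 + 31 + 31 + 27 = 1111.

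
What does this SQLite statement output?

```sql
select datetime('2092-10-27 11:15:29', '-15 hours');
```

2092-10-26 20:15:29

-15 hours from 2092-10-27 11:15:29 is 2092-10-26 20:15:29 (crosses midnight).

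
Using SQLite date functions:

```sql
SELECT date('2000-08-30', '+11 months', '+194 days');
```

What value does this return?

Adding +11 months to 2000-08-30 gives 2001-07-30.
Applying '+194 days' to 2001-07-30: counting 194 days forward gives 2002-02-09.

2002-02-09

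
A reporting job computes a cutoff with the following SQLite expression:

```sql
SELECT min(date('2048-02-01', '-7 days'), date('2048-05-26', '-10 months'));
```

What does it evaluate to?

2047-07-26

date('2048-02-01', '-7 days') → 2048-01-25.
date('2048-05-26', '-10 months') → 2047-07-26.
Earlier of the two is 2047-07-26.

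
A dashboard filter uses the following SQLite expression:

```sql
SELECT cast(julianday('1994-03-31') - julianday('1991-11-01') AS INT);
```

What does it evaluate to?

881

29 days remain in November 1991 after the 1st (30 − 1).
Full months from December 1991 through February 1994 contribute their day counts.
Then 31 days into March 1994.
Total: 29 + 31 + 31 + 29 + 31 + 30 + 31 + 30 + 31 + 31 + 30 + 31 + 30 + 31 + 31 + 28 + 31 + 30 + 31 + 30 + 31 + 31 + 30 + 31 + 30 + 31 + 31 + 28 + 31 = 881.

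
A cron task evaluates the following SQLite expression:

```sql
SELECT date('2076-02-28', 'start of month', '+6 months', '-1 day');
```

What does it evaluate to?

`start of month` rewinds 2076-02-28 to 2076-02-01.
Adding +6 months to 2076-02-01 gives 2076-08-01.
Going back 1 day from 2076-08-01 reaches 2076-07-31 (last day of July, 31 days).

2076-07-31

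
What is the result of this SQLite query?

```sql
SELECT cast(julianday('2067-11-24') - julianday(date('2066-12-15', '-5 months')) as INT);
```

497

Adding -5 months to 2066-12-15 gives 2066-07-15.
16 days remain in July 2066 after the 15th (31 − 15).
Full months from August 2066 through October 2067 contribute their day counts.
Then 24 days into November 2067.
Total: 16 + 31 + 30 + 31 + 30 + 31 + 31 + 28 + 31 + 30 + 31 + 30 + 31 + 31 + 30 + 31 + 24 = 497.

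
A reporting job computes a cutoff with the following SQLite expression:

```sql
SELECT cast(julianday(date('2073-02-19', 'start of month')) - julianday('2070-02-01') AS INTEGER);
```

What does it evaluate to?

`start of month` rewinds 2073-02-19 to 2073-02-01.
27 days remain in February 2070 after the 1st (28 − 1).
Full months from March 2070 through January 2073 contribute their day counts.
Then 1 day into February 2073.
Total: 27 + 31 + 30 + 31 + 30 + 31 + 31 + 30 + 31 + 30 + 31 + 31 + 28 + 31 + 30 + 31 + 30 + 31 + 31 + 30 + 31 + 30 + 31 + 31 + 29 + 31 + 30 + 31 + 30 + 31 + 31 + 30 + 31 + 30 + 31 + 31 + 1 = 1096.

1096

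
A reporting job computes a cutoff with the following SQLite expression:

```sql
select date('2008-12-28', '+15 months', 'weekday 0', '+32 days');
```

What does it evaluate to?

2010-04-29

Adding +15 months to 2008-12-28 gives 2010-03-28.
`weekday 0` advances to the next Sunday; 2010-03-28 is already a Sunday, so it stays at 2010-03-28.
March 2010 has 31 days; 3 remain after the 28th, so 4 days reach 2010-04-01.
Advancing 28 more days within April lands on 2010-04-29.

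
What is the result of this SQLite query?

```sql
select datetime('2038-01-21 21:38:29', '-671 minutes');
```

2038-01-21 10:27:29

671 minutes = 11h 11m; -671 minutes from 2038-01-21 21:38:29 is 2038-01-21 10:27:29.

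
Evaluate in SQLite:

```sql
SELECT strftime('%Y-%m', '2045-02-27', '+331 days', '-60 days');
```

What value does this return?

2045-11

First apply '+331 days', '-60 days': 2045-02-27 → 2045-11-25.
`%Y-%m` extracts the year-month: 2045-11.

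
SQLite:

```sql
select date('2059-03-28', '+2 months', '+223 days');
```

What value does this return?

2060-01-06

Adding +2 months to 2059-03-28 gives 2059-05-28.
Applying '+223 days' to 2059-05-28: counting 223 days forward gives 2060-01-06.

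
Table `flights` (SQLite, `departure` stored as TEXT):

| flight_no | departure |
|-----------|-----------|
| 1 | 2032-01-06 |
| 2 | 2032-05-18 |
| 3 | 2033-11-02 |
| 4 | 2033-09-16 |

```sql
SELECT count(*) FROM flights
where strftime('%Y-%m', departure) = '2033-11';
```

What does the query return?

Rows with year-month 2033-11: 2033-11-02 → 1.

1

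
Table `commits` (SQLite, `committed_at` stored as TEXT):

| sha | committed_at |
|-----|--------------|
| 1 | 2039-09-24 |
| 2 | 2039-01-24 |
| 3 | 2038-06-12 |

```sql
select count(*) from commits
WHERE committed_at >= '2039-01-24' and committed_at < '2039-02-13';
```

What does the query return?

Rows in [2039-01-24, 2039-02-13): 2039-01-24 → 1 row.

1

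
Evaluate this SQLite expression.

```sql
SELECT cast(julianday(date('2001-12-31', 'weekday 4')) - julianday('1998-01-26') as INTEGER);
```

1438

`weekday 4` advances to the next Thursday; 2001-12-31 is a Monday, so it moves forward to 2002-01-03.
5 days remain in January 1998 after the 26th (31 − 26).
Full months from February 1998 through December 2001 contribute their day counts.
Then 3 days into January 2002.
Total: 5 + 28 + 31 + 30 + 31 + 30 + 31 + 31 + 30 + 31 + 30 + 31 + 31 + 28 + 31 + 30 + 31 + 30 + 31 + 31 + 30 + 31 + 30 + 31 + 31 + 29 + 31 + 30 + 31 + 30 + 31 + 31 + 30 + 31 + 30 + 31 + 31 + 28 + 31 + 30 + 31 + 30 + 31 + 31 + 30 + 31 + 30 + 31 + 3 = 1438.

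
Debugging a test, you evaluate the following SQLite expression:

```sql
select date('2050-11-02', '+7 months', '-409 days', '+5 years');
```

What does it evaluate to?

2055-04-19

Adding +7 months to 2050-11-02 gives 2051-06-02.
Applying '-409 days' to 2051-06-02: counting 409 days back gives 2050-04-19.
Adding +5 years to 2050-04-19 gives 2055-04-19.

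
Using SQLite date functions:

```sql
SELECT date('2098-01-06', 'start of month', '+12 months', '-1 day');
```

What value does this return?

2098-12-31

`start of month` rewinds 2098-01-06 to 2098-01-01.
Adding +12 months to 2098-01-01 gives 2099-01-01.
Going back 1 day from 2099-01-01 reaches 2098-12-31 (last day of December, 31 days).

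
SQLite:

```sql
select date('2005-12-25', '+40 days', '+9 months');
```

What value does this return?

December 2005 has 31 days; 6 remain after the 25th, so 7 days reach 2006-01-01.
January 2006 has 31 days; 30 remain after the 1st, so 31 days reach 2006-02-01.
Advancing 2 more days within February lands on 2006-02-03.
Adding +9 months to 2006-02-03 gives 2006-11-03.

2006-11-03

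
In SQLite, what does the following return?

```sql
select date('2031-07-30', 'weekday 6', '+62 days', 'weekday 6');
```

2031-10-04

`weekday 6` advances to the next Saturday; 2031-07-30 is a Wednesday, so it moves forward to 2031-08-02.
Applying '+62 days' to 2031-08-02: counting 62 days forward gives 2031-10-03.
`weekday 6` advances to the next Saturday; 2031-10-03 is a Friday, so it moves forward to 2031-10-04.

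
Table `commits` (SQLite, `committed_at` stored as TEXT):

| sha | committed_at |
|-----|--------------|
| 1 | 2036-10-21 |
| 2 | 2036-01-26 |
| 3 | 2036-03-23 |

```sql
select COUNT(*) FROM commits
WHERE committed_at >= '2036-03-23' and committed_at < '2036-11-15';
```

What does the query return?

Rows in [2036-03-23, 2036-11-15): 2036-10-21, 2036-03-23 → 2 rows.

2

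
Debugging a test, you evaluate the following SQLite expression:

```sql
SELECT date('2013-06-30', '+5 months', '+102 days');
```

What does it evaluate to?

Adding +5 months to 2013-06-30 gives 2013-11-30.
Applying '+102 days' to 2013-11-30: counting 102 days forward gives 2014-03-12.

2014-03-12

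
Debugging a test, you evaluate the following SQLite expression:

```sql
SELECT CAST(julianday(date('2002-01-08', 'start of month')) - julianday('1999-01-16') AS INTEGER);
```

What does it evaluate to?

`start of month` rewinds 2002-01-08 to 2002-01-01.
15 days remain in January 1999 after the 16th (31 − 16).
Full months from February 1999 through December 2001 contribute their day counts.
Then 1 day into January 2002.
Total: 15 + 28 + 31 + 30 + 31 + 30 + 31 + 31 + 30 + 31 + 30 + 31 + 31 + 29 + 31 + 30 + 31 + 30 + 31 + 31 + 30 + 31 + 30 + 31 + 31 + 28 + 31 + 30 + 31 + 30 + 31 + 31 + 30 + 31 + 30 + 31 + 1 = 1081.

1081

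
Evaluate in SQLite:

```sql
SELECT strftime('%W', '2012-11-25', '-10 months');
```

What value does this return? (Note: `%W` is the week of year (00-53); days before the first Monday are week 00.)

04

First apply '-10 months': 2012-11-25 → 2012-01-25.
2012-01-25 is a Wednesday. SQLite's %W counts Mondays since the year started; the result is 04.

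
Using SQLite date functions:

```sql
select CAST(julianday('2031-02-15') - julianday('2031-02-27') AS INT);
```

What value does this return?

-12

Both dates are in February 2031: 27 − 15 = 12.
The subtraction is earlier − later, so the result is −12 → -12.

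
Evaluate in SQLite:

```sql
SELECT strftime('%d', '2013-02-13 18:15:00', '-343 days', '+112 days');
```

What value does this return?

First apply '-343 days', '+112 days': 2013-02-13 18:15:00 → 2012-06-27 18:15:00.
`%d` extracts the 2-digit day of month: 27.

27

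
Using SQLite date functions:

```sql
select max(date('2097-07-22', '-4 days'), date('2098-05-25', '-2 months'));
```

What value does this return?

2098-03-25

date('2097-07-22', '-4 days') → 2097-07-18.
date('2098-05-25', '-2 months') → 2098-03-25.
Later of the two is 2098-03-25.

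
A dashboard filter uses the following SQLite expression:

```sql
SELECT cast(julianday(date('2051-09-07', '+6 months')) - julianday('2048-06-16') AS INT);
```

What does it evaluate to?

Adding +6 months to 2051-09-07 gives 2052-03-07.
14 days remain in June 2048 after the 16th (30 − 16).
Full months from July 2048 through February 2052 contribute their day counts.
Then 7 days into March 2052.
Total: 14 + 31 + 31 + 30 + 31 + 30 + 31 + 31 + 28 + 31 + 30 + 31 + 30 + 31 + 31 + 30 + 31 + 30 + 31 + 31 + 28 + 31 + 30 + 31 + 30 + 31 + 31 + 30 + 31 + 30 + 31 + 31 + 28 + 31 + 30 + 31 + 30 + 31 + 31 + 30 + 31 + 30 + 31 + 31 + 29 + 7 = 1360.

1360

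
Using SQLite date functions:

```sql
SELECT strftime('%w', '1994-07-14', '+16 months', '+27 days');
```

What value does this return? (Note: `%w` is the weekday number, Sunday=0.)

First apply '+16 months', '+27 days': 1994-07-14 → 1995-12-11.
1995-12-11 is a Monday; with Sunday=0 that is 1.

1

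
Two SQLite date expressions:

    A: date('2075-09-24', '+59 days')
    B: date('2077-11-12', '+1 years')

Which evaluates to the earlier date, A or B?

A = 2075-11-22.
B = 2078-11-12.
A is earlier.

A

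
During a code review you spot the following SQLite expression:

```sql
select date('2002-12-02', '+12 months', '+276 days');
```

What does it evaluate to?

Adding +12 months to 2002-12-02 gives 2003-12-02.
Applying '+276 days' to 2003-12-02: counting 276 days forward gives 2004-09-03.

2004-09-03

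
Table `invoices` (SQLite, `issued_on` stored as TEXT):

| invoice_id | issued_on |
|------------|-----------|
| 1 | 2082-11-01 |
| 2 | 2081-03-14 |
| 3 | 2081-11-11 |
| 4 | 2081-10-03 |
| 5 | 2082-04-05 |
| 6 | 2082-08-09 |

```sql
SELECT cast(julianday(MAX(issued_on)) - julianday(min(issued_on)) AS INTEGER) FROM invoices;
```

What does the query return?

597

MIN = 2081-03-14, MAX = 2082-11-01.
17 days remain in March 2081 after the 14th (31 − 14).
Full months from April 2081 through October 2082 contribute their day counts.
Then 1 day into November 2082.
Total: 17 + 30 + 31 + 30 + 31 + 31 + 30 + 31 + 30 + 31 + 31 + 28 + 31 + 30 + 31 + 30 + 31 + 31 + 30 + 31 + 1 = 597.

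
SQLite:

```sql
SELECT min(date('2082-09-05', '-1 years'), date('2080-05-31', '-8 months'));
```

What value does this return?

date('2082-09-05', '-1 years') → 2081-09-05.
date('2080-05-31', '-8 months') → 2079-10-01.
Earlier of the two is 2079-10-01.

2079-10-01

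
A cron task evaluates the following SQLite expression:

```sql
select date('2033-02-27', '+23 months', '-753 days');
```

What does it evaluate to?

2033-01-04

Adding +23 months to 2033-02-27 gives 2035-01-27.
Applying '-753 days' to 2035-01-27: counting 753 days back gives 2033-01-04.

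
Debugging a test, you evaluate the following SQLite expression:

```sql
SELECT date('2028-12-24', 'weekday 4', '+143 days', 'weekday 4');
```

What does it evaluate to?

`weekday 4` advances to the next Thursday; 2028-12-24 is a Sunday, so it moves forward to 2028-12-28.
Applying '+143 days' to 2028-12-28: counting 143 days forward gives 2029-05-20.
`weekday 4` advances to the next Thursday; 2029-05-20 is a Sunday, so it moves forward to 2029-05-24.

2029-05-24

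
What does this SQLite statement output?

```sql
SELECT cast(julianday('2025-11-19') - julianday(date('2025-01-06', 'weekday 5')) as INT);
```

313

`weekday 5` advances to the next Friday; 2025-01-06 is a Monday, so it moves forward to 2025-01-10.
21 days remain in January 2025 after the 10th (31 − 10).
Full months from February 2025 through October 2025 contribute their day counts.
Then 19 days into November 2025.
Total: 21 + 28 + 31 + 30 + 31 + 30 + 31 + 31 + 30 + 31 + 19 = 313.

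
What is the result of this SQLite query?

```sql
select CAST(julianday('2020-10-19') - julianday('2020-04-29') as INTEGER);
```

173

1 day remains in April 2020 after the 29th (30 − 29).
May 2020: 31 days.
June 2020: 30 days.
July 2020: 31 days.
August 2020: 31 days.
September 2020: 30 days.
Then 19 days into October 2020.
Total: 1 + 31 + 30 + 31 + 31 + 30 + 19 = 173.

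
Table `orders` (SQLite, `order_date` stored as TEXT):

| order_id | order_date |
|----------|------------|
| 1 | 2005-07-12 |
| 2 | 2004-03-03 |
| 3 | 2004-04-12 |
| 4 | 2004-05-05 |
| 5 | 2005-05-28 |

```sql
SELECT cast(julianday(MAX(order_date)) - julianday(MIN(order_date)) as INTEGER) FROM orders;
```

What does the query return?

496

MIN = 2004-03-03, MAX = 2005-07-12.
28 days remain in March 2004 after the 3rd (31 − 3).
Full months from April 2004 through June 2005 contribute their day counts.
Then 12 days into July 2005.
Total: 28 + 30 + 31 + 30 + 31 + 31 + 30 + 31 + 30 + 31 + 31 + 28 + 31 + 30 + 31 + 30 + 12 = 496.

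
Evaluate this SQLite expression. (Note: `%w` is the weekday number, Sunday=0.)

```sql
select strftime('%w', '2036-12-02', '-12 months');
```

First apply '-12 months': 2036-12-02 → 2035-12-02.
2035-12-02 is a Sunday; with Sunday=0 that is 0.

0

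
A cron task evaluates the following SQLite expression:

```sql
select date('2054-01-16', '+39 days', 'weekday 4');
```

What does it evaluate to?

January 2054 has 31 days; 15 remain after the 16th, so 16 days reach 2054-02-01.
Advancing 23 more days within February lands on 2054-02-24.
`weekday 4` advances to the next Thursday; 2054-02-24 is a Tuesday, so it moves forward to 2054-02-26.

2054-02-26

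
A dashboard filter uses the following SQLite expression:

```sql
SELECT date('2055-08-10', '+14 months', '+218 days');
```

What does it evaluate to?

Adding +14 months to 2055-08-10 gives 2056-10-10.
Applying '+218 days' to 2056-10-10: counting 218 days forward gives 2057-05-16.

2057-05-16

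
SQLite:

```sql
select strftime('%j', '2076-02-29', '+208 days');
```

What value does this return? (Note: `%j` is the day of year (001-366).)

First apply '+208 days': 2076-02-29 → 2076-09-24.
Day-of-year for 2076-09-24: days since 2076-01-01 inclusive = 268, zero-padded to 268.

268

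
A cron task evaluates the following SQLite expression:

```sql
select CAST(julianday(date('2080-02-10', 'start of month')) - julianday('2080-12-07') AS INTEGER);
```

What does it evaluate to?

-310

`start of month` rewinds 2080-02-10 to 2080-02-01.
28 days remain in February 2080 after the 1st (29 − 1).
Full months from March 2080 through November 2080 contribute their day counts.
Then 7 days into December 2080.
Total: 28 + 31 + 30 + 31 + 30 + 31 + 31 + 30 + 31 + 30 + 7 = 310.
The subtraction is earlier − later, so the result is −310 → -310.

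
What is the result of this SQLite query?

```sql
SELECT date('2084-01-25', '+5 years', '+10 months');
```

Adding +5 years to 2084-01-25 gives 2089-01-25.
Adding +10 months to 2089-01-25 gives 2089-11-25.

2089-11-25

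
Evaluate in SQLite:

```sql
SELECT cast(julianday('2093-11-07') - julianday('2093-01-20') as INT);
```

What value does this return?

11 days remain in January 2093 after the 20th (31 − 20).
Full months from February 2093 through October 2093 contribute their day counts.
Then 7 days into November 2093.
Total: 11 + 28 + 31 + 30 + 31 + 30 + 31 + 31 + 30 + 31 + 7 = 291.

291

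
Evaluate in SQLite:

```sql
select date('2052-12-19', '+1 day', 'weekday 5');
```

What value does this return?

Advancing 1 more day within December lands on 2052-12-20.
`weekday 5` advances to the next Friday; 2052-12-20 is already a Friday, so it stays at 2052-12-20.

2052-12-20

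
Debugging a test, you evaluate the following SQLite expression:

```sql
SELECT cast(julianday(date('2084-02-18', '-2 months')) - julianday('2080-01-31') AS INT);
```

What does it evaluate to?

1417

Adding -2 months to 2084-02-18 gives 2083-12-18.
0 days remain in January 2080 after the 31st (31 − 31).
Full months from February 2080 through November 2083 contribute their day counts.
Then 18 days into December 2083.
Total: 0 + 29 + 31 + 30 + 31 + 30 + 31 + 31 + 30 + 31 + 30 + 31 + 31 + 28 + 31 + 30 + 31 + 30 + 31 + 31 + 30 + 31 + 30 + 31 + 31 + 28 + 31 + 30 + 31 + 30 + 31 + 31 + 30 + 31 + 30 + 31 + 31 + 28 + 31 + 30 + 31 + 30 + 31 + 31 + 30 + 31 + 30 + 18 = 1417.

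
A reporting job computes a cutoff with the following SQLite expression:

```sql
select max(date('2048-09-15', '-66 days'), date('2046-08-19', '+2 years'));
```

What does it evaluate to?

2048-08-19

date('2048-09-15', '-66 days') → 2048-07-11.
date('2046-08-19', '+2 years') → 2048-08-19.
Later of the two is 2048-08-19.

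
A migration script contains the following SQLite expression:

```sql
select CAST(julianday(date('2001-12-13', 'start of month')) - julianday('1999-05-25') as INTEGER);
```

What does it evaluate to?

921

`start of month` rewinds 2001-12-13 to 2001-12-01.
6 days remain in May 1999 after the 25th (31 − 25).
Full months from June 1999 through November 2001 contribute their day counts.
Then 1 day into December 2001.
Total: 6 + 30 + 31 + 31 + 30 + 31 + 30 + 31 + 31 + 29 + 31 + 30 + 31 + 30 + 31 + 31 + 30 + 31 + 30 + 31 + 31 + 28 + 31 + 30 + 31 + 30 + 31 + 31 + 30 + 31 + 30 + 1 = 921.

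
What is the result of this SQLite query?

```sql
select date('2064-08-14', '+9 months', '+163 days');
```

2065-10-24

Adding +9 months to 2064-08-14 gives 2065-05-14.
Applying '+163 days' to 2065-05-14: counting 163 days forward gives 2065-10-24.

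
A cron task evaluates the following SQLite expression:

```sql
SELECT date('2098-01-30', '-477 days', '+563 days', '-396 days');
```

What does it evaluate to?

Applying '-477 days' to 2098-01-30: counting 477 days back gives 2096-10-10.
Applying '+563 days' to 2096-10-10: counting 563 days forward gives 2098-04-26.
Applying '-396 days' to 2098-04-26: counting 396 days back gives 2097-03-26.

2097-03-26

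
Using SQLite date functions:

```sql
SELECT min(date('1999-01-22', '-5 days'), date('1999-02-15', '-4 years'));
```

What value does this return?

date('1999-01-22', '-5 days') → 1999-01-17.
date('1999-02-15', '-4 years') → 1995-02-15.
Earlier of the two is 1995-02-15.

1995-02-15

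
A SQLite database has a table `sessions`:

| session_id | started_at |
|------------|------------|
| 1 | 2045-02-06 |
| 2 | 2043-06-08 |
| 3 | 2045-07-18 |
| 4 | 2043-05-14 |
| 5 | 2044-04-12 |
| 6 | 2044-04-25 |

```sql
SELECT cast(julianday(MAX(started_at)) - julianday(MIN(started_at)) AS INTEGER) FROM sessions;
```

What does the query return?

MIN = 2043-05-14, MAX = 2045-07-18.
17 days remain in May 2043 after the 14th (31 − 14).
Full months from June 2043 through June 2045 contribute their day counts.
Then 18 days into July 2045.
Total: 17 + 30 + 31 + 31 + 30 + 31 + 30 + 31 + 31 + 29 + 31 + 30 + 31 + 30 + 31 + 31 + 30 + 31 + 30 + 31 + 31 + 28 + 31 + 30 + 31 + 30 + 18 = 796.

796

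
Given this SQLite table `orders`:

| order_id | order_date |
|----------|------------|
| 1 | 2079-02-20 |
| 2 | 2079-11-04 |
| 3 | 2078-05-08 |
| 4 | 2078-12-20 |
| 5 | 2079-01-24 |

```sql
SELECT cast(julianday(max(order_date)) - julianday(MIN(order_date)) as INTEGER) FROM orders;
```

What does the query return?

545

MIN = 2078-05-08, MAX = 2079-11-04.
23 days remain in May 2078 after the 8th (31 − 8).
Full months from June 2078 through October 2079 contribute their day counts.
Then 4 days into November 2079.
Total: 23 + 30 + 31 + 31 + 30 + 31 + 30 + 31 + 31 + 28 + 31 + 30 + 31 + 30 + 31 + 31 + 30 + 31 + 4 = 545.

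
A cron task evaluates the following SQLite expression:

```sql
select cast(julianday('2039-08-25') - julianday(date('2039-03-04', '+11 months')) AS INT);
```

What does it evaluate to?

Adding +11 months to 2039-03-04 gives 2040-02-04.
6 days remain in August 2039 after the 25th (31 − 25).
September 2039: 30 days.
October 2039: 31 days.
November 2039: 30 days.
December 2039: 31 days.
January 2040: 31 days.
Then 4 days into February 2040.
Total: 6 + 30 + 31 + 30 + 31 + 31 + 4 = 163.
The subtraction is earlier − later, so the result is −163 → -163.

-163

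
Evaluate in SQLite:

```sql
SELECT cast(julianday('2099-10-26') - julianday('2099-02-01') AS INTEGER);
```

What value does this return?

267

27 days remain in February 2099 after the 1st (28 − 1).
Full months from March 2099 through September 2099 contribute their day counts.
Then 26 days into October 2099.
Total: 27 + 31 + 30 + 31 + 30 + 31 + 31 + 30 + 26 = 267.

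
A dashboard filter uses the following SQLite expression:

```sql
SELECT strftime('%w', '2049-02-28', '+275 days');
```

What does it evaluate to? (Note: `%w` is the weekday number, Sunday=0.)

First apply '+275 days': 2049-02-28 → 2049-11-30.
2049-11-30 is a Tuesday; with Sunday=0 that is 2.

2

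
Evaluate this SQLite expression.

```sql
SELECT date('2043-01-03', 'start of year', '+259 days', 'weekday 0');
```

`start of year` rewinds 2043-01-03 to 2043-01-01.
Applying '+259 days' to 2043-01-01: counting 259 days forward gives 2043-09-17.
`weekday 0` advances to the next Sunday; 2043-09-17 is a Thursday, so it moves forward to 2043-09-20.

2043-09-20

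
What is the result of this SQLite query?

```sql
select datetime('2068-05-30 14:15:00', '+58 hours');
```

2068-06-02 00:15:00

+58 hours from 2068-05-30 14:15:00 is 2068-06-02 00:15:00 (crosses midnight).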